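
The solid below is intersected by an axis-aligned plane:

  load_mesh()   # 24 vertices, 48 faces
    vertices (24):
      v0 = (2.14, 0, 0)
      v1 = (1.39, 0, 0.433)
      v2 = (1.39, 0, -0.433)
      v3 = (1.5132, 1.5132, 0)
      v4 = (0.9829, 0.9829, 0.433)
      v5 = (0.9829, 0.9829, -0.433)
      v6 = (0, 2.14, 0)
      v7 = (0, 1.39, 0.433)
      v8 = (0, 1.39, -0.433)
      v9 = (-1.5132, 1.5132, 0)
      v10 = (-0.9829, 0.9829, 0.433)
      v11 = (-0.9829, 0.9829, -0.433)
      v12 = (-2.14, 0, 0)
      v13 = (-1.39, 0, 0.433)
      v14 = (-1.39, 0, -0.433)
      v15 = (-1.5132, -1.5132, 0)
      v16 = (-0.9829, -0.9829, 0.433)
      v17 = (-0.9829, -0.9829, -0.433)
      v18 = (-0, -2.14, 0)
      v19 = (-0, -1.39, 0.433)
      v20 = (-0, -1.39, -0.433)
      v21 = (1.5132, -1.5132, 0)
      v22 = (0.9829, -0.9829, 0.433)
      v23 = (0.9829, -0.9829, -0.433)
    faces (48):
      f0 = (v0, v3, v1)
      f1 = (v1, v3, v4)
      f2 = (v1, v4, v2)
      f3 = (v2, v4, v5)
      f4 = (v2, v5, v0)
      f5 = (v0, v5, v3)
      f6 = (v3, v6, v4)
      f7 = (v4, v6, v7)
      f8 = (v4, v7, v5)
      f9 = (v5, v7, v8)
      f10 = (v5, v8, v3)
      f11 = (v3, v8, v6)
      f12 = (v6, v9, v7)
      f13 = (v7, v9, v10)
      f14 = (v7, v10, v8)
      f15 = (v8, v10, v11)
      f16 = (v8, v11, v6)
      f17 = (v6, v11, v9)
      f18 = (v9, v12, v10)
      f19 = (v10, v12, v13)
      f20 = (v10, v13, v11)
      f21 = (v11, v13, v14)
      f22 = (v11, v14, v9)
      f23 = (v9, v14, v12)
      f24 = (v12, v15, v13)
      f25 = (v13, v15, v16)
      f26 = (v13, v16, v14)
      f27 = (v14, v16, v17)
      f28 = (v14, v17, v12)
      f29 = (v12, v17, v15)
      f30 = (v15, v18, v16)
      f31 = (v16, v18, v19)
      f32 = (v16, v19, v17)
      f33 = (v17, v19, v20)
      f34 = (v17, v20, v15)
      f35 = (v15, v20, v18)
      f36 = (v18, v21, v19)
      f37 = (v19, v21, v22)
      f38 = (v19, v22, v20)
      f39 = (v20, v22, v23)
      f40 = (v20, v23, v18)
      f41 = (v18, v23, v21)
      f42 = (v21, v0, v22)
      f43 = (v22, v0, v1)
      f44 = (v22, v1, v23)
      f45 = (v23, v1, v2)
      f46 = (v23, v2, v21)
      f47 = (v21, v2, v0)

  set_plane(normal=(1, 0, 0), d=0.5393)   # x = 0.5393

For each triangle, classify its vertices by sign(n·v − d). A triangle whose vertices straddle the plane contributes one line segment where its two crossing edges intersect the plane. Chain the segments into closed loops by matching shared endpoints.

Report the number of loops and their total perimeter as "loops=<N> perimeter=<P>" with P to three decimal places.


loops=2 perimeter=5.196

Straddling triangles (12 of 48):
  (v3,v6,v4) [+-+] → (0.5393, 1.91661, 0)–(0.5393, 1.50512, 0.23758)  len=0.4752
  (v4,v6,v7) [+--] → (0.5393, 1.50512, 0.23758)–(0.5393, 1.16663, 0.433)  len=0.3908
  (v4,v7,v5) [+-+] → (0.5393, 1.16663, 0.433)–(0.5393, 1.16663, -0.042159)  len=0.4752
  (v5,v7,v8) [+--] → (0.5393, 1.16663, -0.042159)–(0.5393, 1.16663, -0.433)  len=0.3908
  (v5,v8,v3) [+-+] → (0.5393, 1.16663, -0.433)–(0.5393, 1.43391, -0.27868)  len=0.3086
  (v3,v8,v6) [+--] → (0.5393, 1.43391, -0.27868)–(0.5393, 1.91661, 0)  len=0.5574
  (v18,v21,v19) [-+-] → (0.5393, -1.91661, 0)–(0.5393, -1.43391, 0.27868)  len=0.5574
  (v19,v21,v22) [-++] → (0.5393, -1.43391, 0.27868)–(0.5393, -1.16663, 0.433)  len=0.3086
  (v19,v22,v20) [-+-] → (0.5393, -1.16663, 0.433)–(0.5393, -1.16663, 0.042159)  len=0.3908
  (v20,v22,v23) [-++] → (0.5393, -1.16663, 0.042159)–(0.5393, -1.16663, -0.433)  len=0.4752
  (v20,v23,v18) [-+-] → (0.5393, -1.16663, -0.433)–(0.5393, -1.50512, -0.23758)  len=0.3908
  (v18,v23,v21) [-++] → (0.5393, -1.50512, -0.23758)–(0.5393, -1.91661, 0)  len=0.4752

Chained into 2 loop(s):
  loop 1: 6 segments, perimeter = 2.5980
  loop 2: 6 segments, perimeter = 2.5980
Total perimeter = 5.196


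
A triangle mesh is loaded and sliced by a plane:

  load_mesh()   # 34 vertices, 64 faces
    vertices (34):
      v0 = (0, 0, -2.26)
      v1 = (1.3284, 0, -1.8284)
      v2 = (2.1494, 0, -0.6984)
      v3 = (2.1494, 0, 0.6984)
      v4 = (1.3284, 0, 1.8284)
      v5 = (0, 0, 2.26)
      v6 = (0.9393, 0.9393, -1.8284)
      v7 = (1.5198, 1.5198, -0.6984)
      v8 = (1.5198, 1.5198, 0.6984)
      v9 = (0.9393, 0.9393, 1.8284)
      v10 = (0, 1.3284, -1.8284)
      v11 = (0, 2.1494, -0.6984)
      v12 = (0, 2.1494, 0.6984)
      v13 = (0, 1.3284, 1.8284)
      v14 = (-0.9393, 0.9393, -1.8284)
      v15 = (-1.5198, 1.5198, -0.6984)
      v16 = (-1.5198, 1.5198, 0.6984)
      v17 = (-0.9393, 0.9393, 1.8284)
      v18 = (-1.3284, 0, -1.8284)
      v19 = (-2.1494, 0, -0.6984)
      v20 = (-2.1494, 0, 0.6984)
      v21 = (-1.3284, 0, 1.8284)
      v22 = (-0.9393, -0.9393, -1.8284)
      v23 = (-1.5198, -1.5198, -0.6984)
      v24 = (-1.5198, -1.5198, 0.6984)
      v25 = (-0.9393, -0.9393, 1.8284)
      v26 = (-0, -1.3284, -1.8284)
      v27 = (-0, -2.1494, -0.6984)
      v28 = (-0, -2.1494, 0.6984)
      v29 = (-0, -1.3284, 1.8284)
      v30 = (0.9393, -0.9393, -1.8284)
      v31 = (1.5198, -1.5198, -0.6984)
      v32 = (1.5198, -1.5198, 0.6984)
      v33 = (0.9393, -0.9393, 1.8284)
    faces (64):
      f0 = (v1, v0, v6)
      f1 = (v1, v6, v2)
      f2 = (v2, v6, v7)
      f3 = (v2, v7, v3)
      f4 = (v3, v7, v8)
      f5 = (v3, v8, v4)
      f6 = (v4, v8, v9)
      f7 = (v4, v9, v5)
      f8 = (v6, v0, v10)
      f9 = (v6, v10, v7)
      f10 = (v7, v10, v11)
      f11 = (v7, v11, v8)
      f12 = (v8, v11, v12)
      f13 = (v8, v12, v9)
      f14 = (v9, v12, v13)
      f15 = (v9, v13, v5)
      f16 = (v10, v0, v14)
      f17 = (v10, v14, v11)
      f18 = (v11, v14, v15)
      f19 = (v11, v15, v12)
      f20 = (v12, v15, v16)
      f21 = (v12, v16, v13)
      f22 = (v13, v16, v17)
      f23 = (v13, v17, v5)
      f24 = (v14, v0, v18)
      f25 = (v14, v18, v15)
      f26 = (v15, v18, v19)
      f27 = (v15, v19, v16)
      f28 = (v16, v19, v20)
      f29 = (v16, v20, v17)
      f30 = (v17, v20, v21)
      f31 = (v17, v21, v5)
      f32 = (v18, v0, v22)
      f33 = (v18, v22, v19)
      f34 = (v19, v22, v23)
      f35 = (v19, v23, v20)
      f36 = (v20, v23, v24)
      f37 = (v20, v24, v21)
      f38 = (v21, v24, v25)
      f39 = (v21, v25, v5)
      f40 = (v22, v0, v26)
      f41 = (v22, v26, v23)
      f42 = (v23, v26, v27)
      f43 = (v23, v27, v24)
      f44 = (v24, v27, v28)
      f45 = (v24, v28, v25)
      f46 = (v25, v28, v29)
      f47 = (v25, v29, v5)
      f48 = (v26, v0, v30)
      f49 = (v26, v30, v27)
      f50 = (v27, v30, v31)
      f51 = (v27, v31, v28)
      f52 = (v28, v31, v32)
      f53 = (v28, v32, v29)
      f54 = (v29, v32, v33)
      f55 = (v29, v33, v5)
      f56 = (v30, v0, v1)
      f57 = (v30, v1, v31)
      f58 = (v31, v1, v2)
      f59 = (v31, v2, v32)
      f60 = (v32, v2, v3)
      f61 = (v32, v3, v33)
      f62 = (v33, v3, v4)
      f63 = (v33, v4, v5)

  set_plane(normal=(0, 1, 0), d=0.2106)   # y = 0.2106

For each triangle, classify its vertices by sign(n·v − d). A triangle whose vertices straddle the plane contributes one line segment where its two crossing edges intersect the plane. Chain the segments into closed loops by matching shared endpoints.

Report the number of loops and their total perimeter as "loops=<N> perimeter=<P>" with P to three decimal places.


Straddling triangles (20 of 64):
  (v1,v0,v6) [--+] → (0.2106, 0.2106, -2.16323)–(1.24116, 0.2106, -1.8284)  len=1.0836
  (v1,v6,v2) [-+-] → (1.24116, 0.2106, -1.8284)–(1.87808, 0.2106, -0.951757)  len=1.0836
  (v2,v6,v7) [-++] → (1.87808, 0.2106, -0.951757)–(2.06216, 0.2106, -0.6984)  len=0.3132
  (v2,v7,v3) [-+-] → (2.06216, 0.2106, -0.6984)–(2.06216, 0.2106, 0.504844)  len=1.2032
  (v3,v7,v8) [-++] → (2.06216, 0.2106, 0.504844)–(2.06216, 0.2106, 0.6984)  len=0.1936
  (v3,v8,v4) [-+-] → (2.06216, 0.2106, 0.6984)–(1.35492, 0.2106, 1.67181)  len=1.2032
  (v4,v8,v9) [-++] → (1.35492, 0.2106, 1.67181)–(1.24116, 0.2106, 1.8284)  len=0.1935
  (v4,v9,v5) [-+-] → (1.24116, 0.2106, 1.8284)–(0.2106, 0.2106, 2.16323)  len=1.0836
  (v6,v0,v10) [+-+] → (0.2106, 0.2106, -2.16323)–(0, 0.2106, -2.19158)  len=0.2125
  (v9,v13,v5) [++-] → (0, 0.2106, 2.19158)–(0.2106, 0.2106, 2.16323)  len=0.2125
  (v10,v0,v14) [+-+] → (0, 0.2106, -2.19158)–(-0.2106, 0.2106, -2.16323)  len=0.2125
  (v13,v17,v5) [++-] → (-0.2106, 0.2106, 2.16323)–(0, 0.2106, 2.19158)  len=0.2125
  (v14,v0,v18) [+--] → (-0.2106, 0.2106, -2.16323)–(-1.24116, 0.2106, -1.8284)  len=1.0836
  (v14,v18,v15) [+-+] → (-1.24116, 0.2106, -1.8284)–(-1.35492, 0.2106, -1.67181)  len=0.1935
  (v15,v18,v19) [+--] → (-1.35492, 0.2106, -1.67181)–(-2.06216, 0.2106, -0.6984)  len=1.2032
  (v15,v19,v16) [+-+] → (-2.06216, 0.2106, -0.6984)–(-2.06216, 0.2106, -0.504844)  len=0.1936
  (v16,v19,v20) [+--] → (-2.06216, 0.2106, -0.504844)–(-2.06216, 0.2106, 0.6984)  len=1.2032
  (v16,v20,v17) [+-+] → (-2.06216, 0.2106, 0.6984)–(-1.87808, 0.2106, 0.951757)  len=0.3132
  (v17,v20,v21) [+--] → (-1.87808, 0.2106, 0.951757)–(-1.24116, 0.2106, 1.8284)  len=1.0836
  (v17,v21,v5) [+--] → (-1.24116, 0.2106, 1.8284)–(-0.2106, 0.2106, 2.16323)  len=1.0836

Chained into 1 loop(s):
  loop 1: 20 segments, perimeter = 13.5650
Total perimeter = 13.565

loops=1 perimeter=13.565


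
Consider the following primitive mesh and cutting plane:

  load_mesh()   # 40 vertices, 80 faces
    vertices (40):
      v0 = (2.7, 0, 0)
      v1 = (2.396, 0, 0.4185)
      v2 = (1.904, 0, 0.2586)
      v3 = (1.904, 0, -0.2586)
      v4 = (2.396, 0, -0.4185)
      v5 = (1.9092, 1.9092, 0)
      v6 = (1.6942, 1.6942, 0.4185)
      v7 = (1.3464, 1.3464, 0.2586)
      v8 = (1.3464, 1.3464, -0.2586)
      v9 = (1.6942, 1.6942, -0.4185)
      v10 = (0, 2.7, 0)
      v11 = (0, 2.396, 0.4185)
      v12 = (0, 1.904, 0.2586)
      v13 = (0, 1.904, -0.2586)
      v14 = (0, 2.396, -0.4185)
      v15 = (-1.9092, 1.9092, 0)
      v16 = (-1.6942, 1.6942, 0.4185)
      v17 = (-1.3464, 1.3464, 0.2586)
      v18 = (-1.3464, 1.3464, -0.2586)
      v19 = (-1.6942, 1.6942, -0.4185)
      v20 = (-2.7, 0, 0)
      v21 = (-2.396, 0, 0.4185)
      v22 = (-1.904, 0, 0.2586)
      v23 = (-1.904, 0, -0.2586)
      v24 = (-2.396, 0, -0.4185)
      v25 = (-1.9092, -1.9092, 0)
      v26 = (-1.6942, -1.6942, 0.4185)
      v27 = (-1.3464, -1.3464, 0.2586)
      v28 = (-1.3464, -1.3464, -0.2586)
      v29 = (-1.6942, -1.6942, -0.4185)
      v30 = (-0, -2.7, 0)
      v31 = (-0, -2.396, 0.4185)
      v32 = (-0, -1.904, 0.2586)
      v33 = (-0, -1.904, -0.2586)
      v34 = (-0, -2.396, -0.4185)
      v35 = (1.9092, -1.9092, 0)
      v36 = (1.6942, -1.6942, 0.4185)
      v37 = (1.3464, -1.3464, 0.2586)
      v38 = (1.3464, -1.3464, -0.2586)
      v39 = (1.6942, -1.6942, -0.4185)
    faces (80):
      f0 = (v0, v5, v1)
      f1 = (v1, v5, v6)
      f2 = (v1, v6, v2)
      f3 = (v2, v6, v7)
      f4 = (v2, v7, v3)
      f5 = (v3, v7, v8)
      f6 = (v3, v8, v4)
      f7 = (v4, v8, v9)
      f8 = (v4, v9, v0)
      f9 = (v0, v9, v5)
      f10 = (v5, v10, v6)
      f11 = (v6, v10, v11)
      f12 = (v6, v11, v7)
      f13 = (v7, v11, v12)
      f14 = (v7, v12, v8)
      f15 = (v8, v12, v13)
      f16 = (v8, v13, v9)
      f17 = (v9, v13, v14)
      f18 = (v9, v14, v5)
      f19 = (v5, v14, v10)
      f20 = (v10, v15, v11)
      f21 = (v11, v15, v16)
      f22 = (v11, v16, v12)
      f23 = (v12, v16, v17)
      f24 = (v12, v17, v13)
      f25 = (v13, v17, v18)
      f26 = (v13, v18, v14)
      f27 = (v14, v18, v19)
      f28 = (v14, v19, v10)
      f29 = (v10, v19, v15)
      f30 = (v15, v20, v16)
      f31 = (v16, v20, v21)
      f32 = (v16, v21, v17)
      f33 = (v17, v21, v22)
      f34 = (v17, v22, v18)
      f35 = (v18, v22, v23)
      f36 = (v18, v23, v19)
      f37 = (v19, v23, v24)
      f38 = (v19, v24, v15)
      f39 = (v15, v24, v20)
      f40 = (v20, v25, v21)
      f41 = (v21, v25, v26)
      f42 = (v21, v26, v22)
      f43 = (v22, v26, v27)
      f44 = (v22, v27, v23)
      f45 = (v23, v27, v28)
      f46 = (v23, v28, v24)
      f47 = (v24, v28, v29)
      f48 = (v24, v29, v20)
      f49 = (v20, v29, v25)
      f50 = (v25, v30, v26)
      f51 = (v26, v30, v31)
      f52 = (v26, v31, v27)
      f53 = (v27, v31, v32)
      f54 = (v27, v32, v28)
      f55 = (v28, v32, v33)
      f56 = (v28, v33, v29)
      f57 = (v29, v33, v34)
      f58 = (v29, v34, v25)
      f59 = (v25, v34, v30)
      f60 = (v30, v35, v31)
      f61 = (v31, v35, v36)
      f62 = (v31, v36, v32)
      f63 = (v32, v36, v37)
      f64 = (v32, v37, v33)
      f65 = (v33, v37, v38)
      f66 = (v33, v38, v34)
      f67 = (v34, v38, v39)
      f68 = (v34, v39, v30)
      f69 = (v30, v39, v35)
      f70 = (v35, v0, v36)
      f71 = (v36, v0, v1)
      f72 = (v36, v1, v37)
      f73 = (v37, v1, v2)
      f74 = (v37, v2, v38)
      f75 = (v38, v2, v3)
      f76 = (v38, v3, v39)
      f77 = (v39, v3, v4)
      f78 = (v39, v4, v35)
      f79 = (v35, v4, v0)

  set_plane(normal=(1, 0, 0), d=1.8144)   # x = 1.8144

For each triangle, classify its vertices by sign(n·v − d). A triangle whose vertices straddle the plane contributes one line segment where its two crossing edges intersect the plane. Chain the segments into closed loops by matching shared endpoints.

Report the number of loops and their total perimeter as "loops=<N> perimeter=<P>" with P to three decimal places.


Straddling triangles (24 of 80):
  (v1,v5,v6) [++-] → (1.8144, 1.8144, 0.184529)–(1.8144, 1.40403, 0.4185)  len=0.4724
  (v1,v6,v2) [+-+] → (1.8144, 1.40403, 0.4185)–(1.8144, 0.723548, 0.326889)  len=0.6866
  (v2,v6,v7) [+--] → (1.8144, 0.723548, 0.326889)–(1.8144, 0.216351, 0.2586)  len=0.5118
  (v2,v7,v3) [+-+] → (1.8144, 0.216351, 0.2586)–(1.8144, 0.216351, -0.175492)  len=0.4341
  (v3,v7,v8) [+--] → (1.8144, 0.216351, -0.175492)–(1.8144, 0.216351, -0.2586)  len=0.0831
  (v3,v8,v4) [+-+] → (1.8144, 0.216351, -0.2586)–(1.8144, 0.746062, -0.329897)  len=0.5345
  (v4,v8,v9) [+--] → (1.8144, 0.746062, -0.329897)–(1.8144, 1.40403, -0.4185)  len=0.6639
  (v4,v9,v0) [+-+] → (1.8144, 1.40403, -0.4185)–(1.8144, 1.49173, -0.368486)  len=0.1010
  (v0,v9,v5) [+-+] → (1.8144, 1.49173, -0.368486)–(1.8144, 1.8144, -0.184529)  len=0.3714
  (v5,v10,v6) [+--] → (1.8144, 1.94847, 0)–(1.8144, 1.8144, 0.184529)  len=0.2281
  (v9,v14,v5) [--+] → (1.8144, 1.93337, -0.0207803)–(1.8144, 1.8144, -0.184529)  len=0.2024
  (v5,v14,v10) [+--] → (1.8144, 1.93337, -0.0207803)–(1.8144, 1.94847, 0)  len=0.0257
  (v30,v35,v31) [-+-] → (1.8144, -1.94847, 0)–(1.8144, -1.93337, 0.0207803)  len=0.0257
  (v31,v35,v36) [-+-] → (1.8144, -1.93337, 0.0207803)–(1.8144, -1.8144, 0.184529)  len=0.2024
  (v30,v39,v35) [--+] → (1.8144, -1.8144, -0.184529)–(1.8144, -1.94847, 0)  len=0.2281
  (v35,v0,v36) [++-] → (1.8144, -1.49173, 0.368486)–(1.8144, -1.8144, 0.184529)  len=0.3714
  (v36,v0,v1) [-++] → (1.8144, -1.49173, 0.368486)–(1.8144, -1.40403, 0.4185)  len=0.1010
  (v36,v1,v37) [-+-] → (1.8144, -1.40403, 0.4185)–(1.8144, -0.746062, 0.329897)  len=0.6639
  (v37,v1,v2) [-++] → (1.8144, -0.746062, 0.329897)–(1.8144, -0.216351, 0.2586)  len=0.5345
  (v37,v2,v38) [-+-] → (1.8144, -0.216351, 0.2586)–(1.8144, -0.216351, 0.175492)  len=0.0831
  (v38,v2,v3) [-++] → (1.8144, -0.216351, 0.175492)–(1.8144, -0.216351, -0.2586)  len=0.4341
  (v38,v3,v39) [-+-] → (1.8144, -0.216351, -0.2586)–(1.8144, -0.723548, -0.326889)  len=0.5118
  (v39,v3,v4) [-++] → (1.8144, -0.723548, -0.326889)–(1.8144, -1.40403, -0.4185)  len=0.6866
  (v39,v4,v35) [-++] → (1.8144, -1.40403, -0.4185)–(1.8144, -1.8144, -0.184529)  len=0.4724

Chained into 2 loop(s):
  loop 1: 12 segments, perimeter = 4.3149
  loop 2: 12 segments, perimeter = 4.3149
Total perimeter = 8.630

loops=2 perimeter=8.630


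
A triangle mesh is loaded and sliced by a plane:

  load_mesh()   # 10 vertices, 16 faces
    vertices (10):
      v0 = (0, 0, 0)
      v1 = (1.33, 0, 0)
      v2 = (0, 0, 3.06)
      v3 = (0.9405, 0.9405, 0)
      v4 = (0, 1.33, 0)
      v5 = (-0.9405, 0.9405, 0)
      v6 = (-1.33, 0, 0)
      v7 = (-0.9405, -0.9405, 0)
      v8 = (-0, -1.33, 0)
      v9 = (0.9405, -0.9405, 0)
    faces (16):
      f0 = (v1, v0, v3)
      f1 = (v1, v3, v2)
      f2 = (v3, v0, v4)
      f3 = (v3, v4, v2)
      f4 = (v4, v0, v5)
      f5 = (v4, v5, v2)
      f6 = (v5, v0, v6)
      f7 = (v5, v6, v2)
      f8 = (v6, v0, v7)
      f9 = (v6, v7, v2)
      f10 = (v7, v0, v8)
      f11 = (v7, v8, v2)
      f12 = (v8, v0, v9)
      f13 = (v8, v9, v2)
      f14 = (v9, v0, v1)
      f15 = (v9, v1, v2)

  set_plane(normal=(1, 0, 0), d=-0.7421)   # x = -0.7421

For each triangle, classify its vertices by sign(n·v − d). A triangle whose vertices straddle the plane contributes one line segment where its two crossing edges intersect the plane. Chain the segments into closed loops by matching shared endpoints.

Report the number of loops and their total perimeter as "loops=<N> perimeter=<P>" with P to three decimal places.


Straddling triangles (8 of 16):
  (v4,v0,v5) [++-] → (-0.7421, 0.7421, 0)–(-0.7421, 1.02267, 0)  len=0.2806
  (v4,v5,v2) [+-+] → (-0.7421, 1.02267, 0)–(-0.7421, 0.7421, 0.645512)  len=0.7038
  (v5,v0,v6) [-+-] → (-0.7421, 0.7421, 0)–(-0.7421, 0, 0)  len=0.7421
  (v5,v6,v2) [--+] → (-0.7421, 0, 1.35261)–(-0.7421, 0.7421, 0.645512)  len=1.0250
  (v6,v0,v7) [-+-] → (-0.7421, 0, 0)–(-0.7421, -0.7421, 0)  len=0.7421
  (v6,v7,v2) [--+] → (-0.7421, -0.7421, 0.645512)–(-0.7421, 0, 1.35261)  len=1.0250
  (v7,v0,v8) [-++] → (-0.7421, -0.7421, 0)–(-0.7421, -1.02267, 0)  len=0.2806
  (v7,v8,v2) [-++] → (-0.7421, -1.02267, 0)–(-0.7421, -0.7421, 0.645512)  len=0.7038

Chained into 1 loop(s):
  loop 1: 8 segments, perimeter = 5.5031
Total perimeter = 5.503

loops=1 perimeter=5.503


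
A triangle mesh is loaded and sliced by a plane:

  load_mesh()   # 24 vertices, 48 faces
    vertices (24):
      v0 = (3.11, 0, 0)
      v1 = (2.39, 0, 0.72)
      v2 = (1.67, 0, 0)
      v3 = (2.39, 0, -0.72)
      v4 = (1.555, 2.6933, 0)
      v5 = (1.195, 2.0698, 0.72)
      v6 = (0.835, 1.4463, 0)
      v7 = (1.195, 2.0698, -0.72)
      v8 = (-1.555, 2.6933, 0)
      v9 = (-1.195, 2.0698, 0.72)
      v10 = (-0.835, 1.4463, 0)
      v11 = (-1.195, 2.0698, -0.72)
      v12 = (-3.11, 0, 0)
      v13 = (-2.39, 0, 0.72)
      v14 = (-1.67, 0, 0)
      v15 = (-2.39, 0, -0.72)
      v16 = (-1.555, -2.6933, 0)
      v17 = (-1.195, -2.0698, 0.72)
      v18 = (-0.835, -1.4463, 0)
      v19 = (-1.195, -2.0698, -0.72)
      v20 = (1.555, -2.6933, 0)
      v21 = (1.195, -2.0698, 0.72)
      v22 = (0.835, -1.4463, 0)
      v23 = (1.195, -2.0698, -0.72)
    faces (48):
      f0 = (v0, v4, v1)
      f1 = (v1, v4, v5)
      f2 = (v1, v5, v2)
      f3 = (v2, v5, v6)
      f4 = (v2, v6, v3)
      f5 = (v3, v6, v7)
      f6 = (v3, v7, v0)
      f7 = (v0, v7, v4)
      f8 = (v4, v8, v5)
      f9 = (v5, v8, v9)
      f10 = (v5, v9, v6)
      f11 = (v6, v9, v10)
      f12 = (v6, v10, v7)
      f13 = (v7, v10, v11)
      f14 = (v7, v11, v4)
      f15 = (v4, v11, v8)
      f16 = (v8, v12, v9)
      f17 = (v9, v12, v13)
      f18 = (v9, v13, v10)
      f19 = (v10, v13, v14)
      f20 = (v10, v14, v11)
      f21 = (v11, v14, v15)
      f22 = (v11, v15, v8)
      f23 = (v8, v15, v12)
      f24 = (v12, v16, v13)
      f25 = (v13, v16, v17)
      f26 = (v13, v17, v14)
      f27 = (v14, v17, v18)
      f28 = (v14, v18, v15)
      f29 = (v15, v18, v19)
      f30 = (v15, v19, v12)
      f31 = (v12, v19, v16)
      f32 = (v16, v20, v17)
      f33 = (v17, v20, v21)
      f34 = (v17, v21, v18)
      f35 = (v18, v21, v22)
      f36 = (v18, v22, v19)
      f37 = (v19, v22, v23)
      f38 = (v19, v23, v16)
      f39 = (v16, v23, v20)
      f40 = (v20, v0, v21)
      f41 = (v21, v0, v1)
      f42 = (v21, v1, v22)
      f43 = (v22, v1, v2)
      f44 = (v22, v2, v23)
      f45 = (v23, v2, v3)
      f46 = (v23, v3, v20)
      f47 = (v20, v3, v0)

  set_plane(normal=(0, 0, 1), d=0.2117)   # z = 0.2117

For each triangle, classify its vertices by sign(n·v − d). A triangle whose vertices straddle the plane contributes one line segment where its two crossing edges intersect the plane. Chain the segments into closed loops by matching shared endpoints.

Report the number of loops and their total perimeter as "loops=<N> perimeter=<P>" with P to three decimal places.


loops=2 perimeter=28.680

Straddling triangles (24 of 48):
  (v0,v4,v1) [--+] → (1.80051, 1.90139, 0.2117)–(2.8983, 0, 0.2117)  len=2.1955
  (v1,v4,v5) [+-+] → (1.80051, 1.90139, 0.2117)–(1.44915, 2.50997, 0.2117)  len=0.7027
  (v1,v5,v2) [++-] → (1.53034, 0.608579, 0.2117)–(1.8817, 0, 0.2117)  len=0.7027
  (v2,v5,v6) [-+-] → (1.53034, 0.608579, 0.2117)–(0.94085, 1.62963, 0.2117)  len=1.1790
  (v4,v8,v5) [--+] → (-0.746424, 2.50997, 0.2117)–(1.44915, 2.50997, 0.2117)  len=2.1956
  (v5,v8,v9) [+-+] → (-0.746424, 2.50997, 0.2117)–(-1.44915, 2.50997, 0.2117)  len=0.7027
  (v5,v9,v6) [++-] → (0.238124, 1.62963, 0.2117)–(0.94085, 1.62963, 0.2117)  len=0.7027
  (v6,v9,v10) [-+-] → (0.238124, 1.62963, 0.2117)–(-0.94085, 1.62963, 0.2117)  len=1.1790
  (v8,v12,v9) [--+] → (-2.54694, 0.608579, 0.2117)–(-1.44915, 2.50997, 0.2117)  len=2.1955
  (v9,v12,v13) [+-+] → (-2.54694, 0.608579, 0.2117)–(-2.8983, 0, 0.2117)  len=0.7027
  (v9,v13,v10) [++-] → (-1.29221, 1.02105, 0.2117)–(-0.94085, 1.62963, 0.2117)  len=0.7027
  (v10,v13,v14) [-+-] → (-1.29221, 1.02105, 0.2117)–(-1.8817, 0, 0.2117)  len=1.1790
  (v12,v16,v13) [--+] → (-1.80051, -1.90139, 0.2117)–(-2.8983, 0, 0.2117)  len=2.1955
  (v13,v16,v17) [+-+] → (-1.80051, -1.90139, 0.2117)–(-1.44915, -2.50997, 0.2117)  len=0.7027
  (v13,v17,v14) [++-] → (-1.53034, -0.608579, 0.2117)–(-1.8817, 0, 0.2117)  len=0.7027
  (v14,v17,v18) [-+-] → (-1.53034, -0.608579, 0.2117)–(-0.94085, -1.62963, 0.2117)  len=1.1790
  (v16,v20,v17) [--+] → (0.746424, -2.50997, 0.2117)–(-1.44915, -2.50997, 0.2117)  len=2.1956
  (v17,v20,v21) [+-+] → (0.746424, -2.50997, 0.2117)–(1.44915, -2.50997, 0.2117)  len=0.7027
  (v17,v21,v18) [++-] → (-0.238124, -1.62963, 0.2117)–(-0.94085, -1.62963, 0.2117)  len=0.7027
  (v18,v21,v22) [-+-] → (-0.238124, -1.62963, 0.2117)–(0.94085, -1.62963, 0.2117)  len=1.1790
  (v20,v0,v21) [--+] → (2.54694, -0.608579, 0.2117)–(1.44915, -2.50997, 0.2117)  len=2.1955
  (v21,v0,v1) [+-+] → (2.54694, -0.608579, 0.2117)–(2.8983, 0, 0.2117)  len=0.7027
  (v21,v1,v22) [++-] → (1.29221, -1.02105, 0.2117)–(0.94085, -1.62963, 0.2117)  len=0.7027
  (v22,v1,v2) [-+-] → (1.29221, -1.02105, 0.2117)–(1.8817, 0, 0.2117)  len=1.1790

Chained into 2 loop(s):
  loop 1: 12 segments, perimeter = 17.3897
  loop 2: 12 segments, perimeter = 11.2903
Total perimeter = 28.680


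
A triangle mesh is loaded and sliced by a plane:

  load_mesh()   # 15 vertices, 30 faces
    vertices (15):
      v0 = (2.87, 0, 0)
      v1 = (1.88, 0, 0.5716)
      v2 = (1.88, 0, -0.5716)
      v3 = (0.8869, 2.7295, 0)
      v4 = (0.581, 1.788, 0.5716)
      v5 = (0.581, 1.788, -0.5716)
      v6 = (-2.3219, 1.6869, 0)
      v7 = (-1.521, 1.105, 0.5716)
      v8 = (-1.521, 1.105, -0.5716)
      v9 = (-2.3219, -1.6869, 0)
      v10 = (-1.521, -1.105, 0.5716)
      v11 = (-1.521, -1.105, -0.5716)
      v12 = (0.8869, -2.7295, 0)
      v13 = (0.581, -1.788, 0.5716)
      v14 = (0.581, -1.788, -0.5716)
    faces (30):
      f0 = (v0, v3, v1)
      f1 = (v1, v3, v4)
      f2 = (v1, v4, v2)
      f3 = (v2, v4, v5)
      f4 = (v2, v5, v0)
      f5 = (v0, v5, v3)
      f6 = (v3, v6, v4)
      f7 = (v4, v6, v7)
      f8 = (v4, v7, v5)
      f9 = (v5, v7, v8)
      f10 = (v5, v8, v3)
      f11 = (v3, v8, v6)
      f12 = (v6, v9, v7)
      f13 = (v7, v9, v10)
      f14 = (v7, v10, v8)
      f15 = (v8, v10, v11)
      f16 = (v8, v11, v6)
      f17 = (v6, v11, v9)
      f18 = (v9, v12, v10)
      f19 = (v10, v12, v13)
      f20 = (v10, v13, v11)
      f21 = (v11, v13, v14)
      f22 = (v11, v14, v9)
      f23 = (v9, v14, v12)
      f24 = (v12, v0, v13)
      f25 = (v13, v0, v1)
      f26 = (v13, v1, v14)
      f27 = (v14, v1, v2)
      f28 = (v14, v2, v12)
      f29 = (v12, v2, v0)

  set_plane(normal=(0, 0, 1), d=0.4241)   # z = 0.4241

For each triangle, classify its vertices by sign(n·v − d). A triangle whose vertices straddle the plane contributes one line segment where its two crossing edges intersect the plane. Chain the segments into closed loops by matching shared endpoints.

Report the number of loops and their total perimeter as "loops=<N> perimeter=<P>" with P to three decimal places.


Straddling triangles (20 of 30):
  (v0,v3,v1) [--+] → (1.62373, 0.704341, 0.4241)–(2.13547, 0, 0.4241)  len=0.8706
  (v1,v3,v4) [+-+] → (1.62373, 0.704341, 0.4241)–(0.659937, 2.03095, 0.4241)  len=1.6398
  (v1,v4,v2) [++-] → (0.748602, 1.55731, 0.4241)–(1.88, 0, 0.4241)  len=1.9249
  (v2,v4,v5) [-+-] → (0.748602, 1.55731, 0.4241)–(0.581, 1.788, 0.4241)  len=0.2851
  (v3,v6,v4) [--+] → (-0.168086, 1.76191, 0.4241)–(0.659937, 2.03095, 0.4241)  len=0.8706
  (v4,v6,v7) [+-+] → (-0.168086, 1.76191, 0.4241)–(-1.72767, 1.25516, 0.4241)  len=1.6398
  (v4,v7,v5) [++-] → (-1.24979, 1.19312, 0.4241)–(0.581, 1.788, 0.4241)  len=1.9250
  (v5,v7,v8) [-+-] → (-1.24979, 1.19312, 0.4241)–(-1.521, 1.105, 0.4241)  len=0.2852
  (v6,v9,v7) [--+] → (-1.72767, 0.384557, 0.4241)–(-1.72767, 1.25516, 0.4241)  len=0.8706
  (v7,v9,v10) [+-+] → (-1.72767, 0.384557, 0.4241)–(-1.72767, -1.25516, 0.4241)  len=1.6397
  (v7,v10,v8) [++-] → (-1.521, -0.819857, 0.4241)–(-1.521, 1.105, 0.4241)  len=1.9249
  (v8,v10,v11) [-+-] → (-1.521, -0.819857, 0.4241)–(-1.521, -1.105, 0.4241)  len=0.2851
  (v9,v12,v10) [--+] → (-0.899647, -1.5242, 0.4241)–(-1.72767, -1.25516, 0.4241)  len=0.8706
  (v10,v12,v13) [+-+] → (-0.899647, -1.5242, 0.4241)–(0.659937, -2.03095, 0.4241)  len=1.6398
  (v10,v13,v11) [++-] → (0.309792, -1.69988, 0.4241)–(-1.521, -1.105, 0.4241)  len=1.9250
  (v11,v13,v14) [-+-] → (0.309792, -1.69988, 0.4241)–(0.581, -1.788, 0.4241)  len=0.2852
  (v12,v0,v13) [--+] → (1.17167, -1.32661, 0.4241)–(0.659937, -2.03095, 0.4241)  len=0.8706
  (v13,v0,v1) [+-+] → (1.17167, -1.32661, 0.4241)–(2.13547, 0, 0.4241)  len=1.6398
  (v13,v1,v14) [++-] → (1.7124, -0.230695, 0.4241)–(0.581, -1.788, 0.4241)  len=1.9249
  (v14,v1,v2) [-+-] → (1.7124, -0.230695, 0.4241)–(1.88, 0, 0.4241)  len=0.2851

Chained into 2 loop(s):
  loop 1: 10 segments, perimeter = 12.5520
  loop 2: 10 segments, perimeter = 11.0505
Total perimeter = 23.602

loops=2 perimeter=23.602


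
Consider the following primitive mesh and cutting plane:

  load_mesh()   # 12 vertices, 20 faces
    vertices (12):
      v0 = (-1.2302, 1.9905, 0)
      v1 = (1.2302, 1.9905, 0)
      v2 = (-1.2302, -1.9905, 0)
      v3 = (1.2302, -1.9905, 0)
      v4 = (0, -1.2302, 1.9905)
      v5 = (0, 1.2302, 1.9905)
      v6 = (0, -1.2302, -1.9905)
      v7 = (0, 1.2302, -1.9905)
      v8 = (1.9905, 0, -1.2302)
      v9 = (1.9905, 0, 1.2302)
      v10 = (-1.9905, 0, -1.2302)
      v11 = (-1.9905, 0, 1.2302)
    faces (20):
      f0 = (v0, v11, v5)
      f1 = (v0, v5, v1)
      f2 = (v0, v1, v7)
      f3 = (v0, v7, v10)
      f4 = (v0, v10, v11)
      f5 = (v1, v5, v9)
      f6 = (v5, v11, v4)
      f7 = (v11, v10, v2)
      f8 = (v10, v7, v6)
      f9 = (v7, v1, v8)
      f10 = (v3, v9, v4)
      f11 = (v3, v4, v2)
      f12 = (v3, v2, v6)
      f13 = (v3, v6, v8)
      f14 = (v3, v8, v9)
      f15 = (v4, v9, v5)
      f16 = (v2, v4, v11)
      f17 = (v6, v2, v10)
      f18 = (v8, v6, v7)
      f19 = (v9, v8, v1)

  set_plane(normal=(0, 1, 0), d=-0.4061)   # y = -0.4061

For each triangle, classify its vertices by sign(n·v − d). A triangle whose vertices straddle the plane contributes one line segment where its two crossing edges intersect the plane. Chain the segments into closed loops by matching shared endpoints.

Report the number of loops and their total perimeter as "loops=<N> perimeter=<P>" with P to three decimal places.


loops=1 perimeter=12.466

Straddling triangles (10 of 20):
  (v5,v11,v4) [++-] → (-1.33342, -0.4061, 1.48118)–(0, -0.4061, 1.9905)  len=1.4274
  (v11,v10,v2) [++-] → (-1.83538, -0.4061, -0.979216)–(-1.83538, -0.4061, 0.979216)  len=1.9584
  (v10,v7,v6) [++-] → (0, -0.4061, -1.9905)–(-1.33342, -0.4061, -1.48118)  len=1.4274
  (v3,v9,v4) [-+-] → (1.83538, -0.4061, 0.979216)–(1.33342, -0.4061, 1.48118)  len=0.7099
  (v3,v6,v8) [--+] → (1.33342, -0.4061, -1.48118)–(1.83538, -0.4061, -0.979216)  len=0.7099
  (v3,v8,v9) [-++] → (1.83538, -0.4061, -0.979216)–(1.83538, -0.4061, 0.979216)  len=1.9584
  (v4,v9,v5) [-++] → (1.33342, -0.4061, 1.48118)–(0, -0.4061, 1.9905)  len=1.4274
  (v2,v4,v11) [--+] → (-1.33342, -0.4061, 1.48118)–(-1.83538, -0.4061, 0.979216)  len=0.7099
  (v6,v2,v10) [--+] → (-1.83538, -0.4061, -0.979216)–(-1.33342, -0.4061, -1.48118)  len=0.7099
  (v8,v6,v7) [+-+] → (1.33342, -0.4061, -1.48118)–(0, -0.4061, -1.9905)  len=1.4274

Chained into 1 loop(s):
  loop 1: 10 segments, perimeter = 12.4659
Total perimeter = 12.466


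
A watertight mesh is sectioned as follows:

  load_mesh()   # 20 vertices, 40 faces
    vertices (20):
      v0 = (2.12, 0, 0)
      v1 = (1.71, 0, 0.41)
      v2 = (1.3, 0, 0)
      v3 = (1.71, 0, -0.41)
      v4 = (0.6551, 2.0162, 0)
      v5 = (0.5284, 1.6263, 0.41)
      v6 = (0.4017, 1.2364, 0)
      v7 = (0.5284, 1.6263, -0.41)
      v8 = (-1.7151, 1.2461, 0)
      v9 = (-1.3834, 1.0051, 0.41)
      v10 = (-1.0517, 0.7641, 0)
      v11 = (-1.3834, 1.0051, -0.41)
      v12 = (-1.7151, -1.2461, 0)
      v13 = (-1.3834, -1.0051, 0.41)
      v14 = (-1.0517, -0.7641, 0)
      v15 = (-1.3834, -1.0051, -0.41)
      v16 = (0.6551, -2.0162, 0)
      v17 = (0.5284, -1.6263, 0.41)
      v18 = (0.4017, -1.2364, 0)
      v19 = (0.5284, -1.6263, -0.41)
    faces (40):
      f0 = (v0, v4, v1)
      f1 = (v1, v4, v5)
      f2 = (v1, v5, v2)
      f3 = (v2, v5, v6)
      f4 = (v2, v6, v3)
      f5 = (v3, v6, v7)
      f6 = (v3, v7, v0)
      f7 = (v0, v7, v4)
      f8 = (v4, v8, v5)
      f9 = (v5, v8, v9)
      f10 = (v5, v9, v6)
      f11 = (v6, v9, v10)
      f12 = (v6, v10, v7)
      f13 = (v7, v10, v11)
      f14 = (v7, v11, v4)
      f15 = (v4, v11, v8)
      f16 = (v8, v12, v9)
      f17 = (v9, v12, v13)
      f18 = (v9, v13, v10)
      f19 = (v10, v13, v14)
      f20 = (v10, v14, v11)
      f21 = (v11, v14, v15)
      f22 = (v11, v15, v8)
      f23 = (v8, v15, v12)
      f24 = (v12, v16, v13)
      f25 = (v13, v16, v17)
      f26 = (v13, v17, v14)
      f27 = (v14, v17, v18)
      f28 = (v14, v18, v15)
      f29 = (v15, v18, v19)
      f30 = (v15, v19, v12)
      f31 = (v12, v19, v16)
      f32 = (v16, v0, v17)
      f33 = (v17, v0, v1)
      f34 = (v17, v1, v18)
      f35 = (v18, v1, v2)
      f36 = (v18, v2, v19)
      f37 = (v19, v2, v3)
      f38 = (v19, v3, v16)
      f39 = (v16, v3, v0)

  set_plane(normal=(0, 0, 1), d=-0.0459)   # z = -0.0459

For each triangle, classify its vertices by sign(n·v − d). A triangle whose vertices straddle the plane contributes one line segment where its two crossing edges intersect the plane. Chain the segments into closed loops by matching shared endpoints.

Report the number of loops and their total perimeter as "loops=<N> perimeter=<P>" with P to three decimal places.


Straddling triangles (20 of 40):
  (v2,v6,v3) [++-] → (0.548166, 1.09798, -0.0459)–(1.3459, 0, -0.0459)  len=1.3572
  (v3,v6,v7) [-+-] → (0.548166, 1.09798, -0.0459)–(0.415884, 1.28005, -0.0459)  len=0.2250
  (v3,v7,v0) [--+] → (1.94182, 0.182066, -0.0459)–(2.0741, 0, -0.0459)  len=0.2250
  (v0,v7,v4) [+-+] → (1.94182, 0.182066, -0.0459)–(0.640916, 1.97255, -0.0459)  len=2.2132
  (v6,v10,v7) [++-] → (-0.874806, 0.860624, -0.0459)–(0.415884, 1.28005, -0.0459)  len=1.3571
  (v7,v10,v11) [-+-] → (-0.874806, 0.860624, -0.0459)–(-1.08883, 0.79108, -0.0459)  len=0.2250
  (v7,v11,v4) [--+] → (0.426887, 1.90301, -0.0459)–(0.640916, 1.97255, -0.0459)  len=0.2250
  (v4,v11,v8) [+-+] → (0.426887, 1.90301, -0.0459)–(-1.67797, 1.21912, -0.0459)  len=2.2132
  (v10,v14,v11) [++-] → (-1.08883, -0.566036, -0.0459)–(-1.08883, 0.79108, -0.0459)  len=1.3571
  (v11,v14,v15) [-+-] → (-1.08883, -0.566036, -0.0459)–(-1.08883, -0.79108, -0.0459)  len=0.2250
  (v11,v15,v8) [--+] → (-1.67797, 0.994075, -0.0459)–(-1.67797, 1.21912, -0.0459)  len=0.2250
  (v8,v15,v12) [+-+] → (-1.67797, 0.994075, -0.0459)–(-1.67797, -1.21912, -0.0459)  len=2.2132
  (v14,v18,v15) [++-] → (0.201856, -1.21051, -0.0459)–(-1.08883, -0.79108, -0.0459)  len=1.3571
  (v15,v18,v19) [-+-] → (0.201856, -1.21051, -0.0459)–(0.415884, -1.28005, -0.0459)  len=0.2250
  (v15,v19,v12) [--+] → (-1.46394, -1.28866, -0.0459)–(-1.67797, -1.21912, -0.0459)  len=0.2250
  (v12,v19,v16) [+-+] → (-1.46394, -1.28866, -0.0459)–(0.640916, -1.97255, -0.0459)  len=2.2132
  (v18,v2,v19) [++-] → (1.21362, -0.182066, -0.0459)–(0.415884, -1.28005, -0.0459)  len=1.3572
  (v19,v2,v3) [-+-] → (1.21362, -0.182066, -0.0459)–(1.3459, 0, -0.0459)  len=0.2250
  (v19,v3,v16) [--+] → (0.773197, -1.79048, -0.0459)–(0.640916, -1.97255, -0.0459)  len=0.2250
  (v16,v3,v0) [+-+] → (0.773197, -1.79048, -0.0459)–(2.0741, 0, -0.0459)  len=2.2132

Chained into 2 loop(s):
  loop 1: 10 segments, perimeter = 7.9110
  loop 2: 10 segments, perimeter = 12.1911
Total perimeter = 20.102

loops=2 perimeter=20.102


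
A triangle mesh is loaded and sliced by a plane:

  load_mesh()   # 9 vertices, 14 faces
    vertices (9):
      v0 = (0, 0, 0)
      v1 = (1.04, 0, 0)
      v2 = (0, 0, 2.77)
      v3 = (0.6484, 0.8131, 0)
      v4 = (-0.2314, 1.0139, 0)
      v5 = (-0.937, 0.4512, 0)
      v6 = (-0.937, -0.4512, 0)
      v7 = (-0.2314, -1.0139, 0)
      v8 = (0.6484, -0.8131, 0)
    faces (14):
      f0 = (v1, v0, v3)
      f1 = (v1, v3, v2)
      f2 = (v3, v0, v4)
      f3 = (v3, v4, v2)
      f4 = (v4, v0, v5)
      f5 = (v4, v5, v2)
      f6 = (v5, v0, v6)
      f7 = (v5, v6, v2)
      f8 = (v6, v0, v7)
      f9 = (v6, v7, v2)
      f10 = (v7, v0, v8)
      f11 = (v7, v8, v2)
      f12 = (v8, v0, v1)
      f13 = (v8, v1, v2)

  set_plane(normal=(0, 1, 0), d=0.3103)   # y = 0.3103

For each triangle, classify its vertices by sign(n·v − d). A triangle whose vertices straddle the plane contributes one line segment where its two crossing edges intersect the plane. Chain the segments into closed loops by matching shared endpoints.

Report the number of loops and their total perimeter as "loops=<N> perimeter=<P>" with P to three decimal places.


Straddling triangles (8 of 14):
  (v1,v0,v3) [--+] → (0.247446, 0.3103, 0)–(0.890555, 0.3103, 0)  len=0.6431
  (v1,v3,v2) [-+-] → (0.890555, 0.3103, 0)–(0.247446, 0.3103, 1.7129)  len=1.8296
  (v3,v0,v4) [+-+] → (0.247446, 0.3103, 0)–(-0.070819, 0.3103, 0)  len=0.3183
  (v3,v4,v2) [++-] → (-0.070819, 0.3103, 1.92225)–(0.247446, 0.3103, 1.7129)  len=0.3809
  (v4,v0,v5) [+-+] → (-0.070819, 0.3103, 0)–(-0.644395, 0.3103, 0)  len=0.5736
  (v4,v5,v2) [++-] → (-0.644395, 0.3103, 0.865011)–(-0.070819, 0.3103, 1.92225)  len=1.2028
  (v5,v0,v6) [+--] → (-0.644395, 0.3103, 0)–(-0.937, 0.3103, 0)  len=0.2926
  (v5,v6,v2) [+--] → (-0.937, 0.3103, 0)–(-0.644395, 0.3103, 0.865011)  len=0.9132

Chained into 1 loop(s):
  loop 1: 8 segments, perimeter = 6.1541
Total perimeter = 6.154

loops=1 perimeter=6.154


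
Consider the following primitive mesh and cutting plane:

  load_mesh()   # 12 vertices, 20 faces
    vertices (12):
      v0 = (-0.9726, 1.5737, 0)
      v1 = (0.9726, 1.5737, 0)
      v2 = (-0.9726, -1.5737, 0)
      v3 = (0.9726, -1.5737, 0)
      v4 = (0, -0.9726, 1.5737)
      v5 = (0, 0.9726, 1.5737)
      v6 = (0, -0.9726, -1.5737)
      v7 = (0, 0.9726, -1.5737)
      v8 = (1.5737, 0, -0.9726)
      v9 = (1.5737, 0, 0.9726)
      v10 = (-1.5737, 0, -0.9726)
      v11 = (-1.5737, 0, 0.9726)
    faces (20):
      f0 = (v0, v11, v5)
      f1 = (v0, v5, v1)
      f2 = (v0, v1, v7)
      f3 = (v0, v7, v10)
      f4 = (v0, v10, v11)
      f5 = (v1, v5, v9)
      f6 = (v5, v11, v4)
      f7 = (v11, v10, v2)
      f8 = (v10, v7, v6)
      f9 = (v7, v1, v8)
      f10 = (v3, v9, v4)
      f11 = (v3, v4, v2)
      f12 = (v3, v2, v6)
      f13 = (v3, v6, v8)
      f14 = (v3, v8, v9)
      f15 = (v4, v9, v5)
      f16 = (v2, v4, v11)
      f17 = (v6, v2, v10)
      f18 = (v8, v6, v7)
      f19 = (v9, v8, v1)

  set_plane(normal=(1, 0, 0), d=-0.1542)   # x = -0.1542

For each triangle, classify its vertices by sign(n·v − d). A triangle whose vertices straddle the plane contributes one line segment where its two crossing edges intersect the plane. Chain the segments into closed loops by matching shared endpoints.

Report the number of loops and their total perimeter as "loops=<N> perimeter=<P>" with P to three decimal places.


loops=1 perimeter=10.257

Straddling triangles (10 of 20):
  (v0,v11,v5) [--+] → (-0.1542, 0.877299, 1.5148)–(-0.1542, 1.0679, 1.3242)  len=0.2696
  (v0,v5,v1) [-++] → (-0.1542, 1.0679, 1.3242)–(-0.1542, 1.5737, 0)  len=1.4175
  (v0,v1,v7) [-++] → (-0.1542, 1.5737, 0)–(-0.1542, 1.0679, -1.3242)  len=1.4175
  (v0,v7,v10) [-+-] → (-0.1542, 1.0679, -1.3242)–(-0.1542, 0.877299, -1.5148)  len=0.2696
  (v5,v11,v4) [+-+] → (-0.1542, 0.877299, 1.5148)–(-0.1542, -0.877299, 1.5148)  len=1.7546
  (v10,v7,v6) [-++] → (-0.1542, 0.877299, -1.5148)–(-0.1542, -0.877299, -1.5148)  len=1.7546
  (v3,v4,v2) [++-] → (-0.1542, -1.0679, 1.3242)–(-0.1542, -1.5737, 0)  len=1.4175
  (v3,v2,v6) [+-+] → (-0.1542, -1.5737, 0)–(-0.1542, -1.0679, -1.3242)  len=1.4175
  (v2,v4,v11) [-+-] → (-0.1542, -1.0679, 1.3242)–(-0.1542, -0.877299, 1.5148)  len=0.2696
  (v6,v2,v10) [+--] → (-0.1542, -1.0679, -1.3242)–(-0.1542, -0.877299, -1.5148)  len=0.2696

Chained into 1 loop(s):
  loop 1: 10 segments, perimeter = 10.2574
Total perimeter = 10.257


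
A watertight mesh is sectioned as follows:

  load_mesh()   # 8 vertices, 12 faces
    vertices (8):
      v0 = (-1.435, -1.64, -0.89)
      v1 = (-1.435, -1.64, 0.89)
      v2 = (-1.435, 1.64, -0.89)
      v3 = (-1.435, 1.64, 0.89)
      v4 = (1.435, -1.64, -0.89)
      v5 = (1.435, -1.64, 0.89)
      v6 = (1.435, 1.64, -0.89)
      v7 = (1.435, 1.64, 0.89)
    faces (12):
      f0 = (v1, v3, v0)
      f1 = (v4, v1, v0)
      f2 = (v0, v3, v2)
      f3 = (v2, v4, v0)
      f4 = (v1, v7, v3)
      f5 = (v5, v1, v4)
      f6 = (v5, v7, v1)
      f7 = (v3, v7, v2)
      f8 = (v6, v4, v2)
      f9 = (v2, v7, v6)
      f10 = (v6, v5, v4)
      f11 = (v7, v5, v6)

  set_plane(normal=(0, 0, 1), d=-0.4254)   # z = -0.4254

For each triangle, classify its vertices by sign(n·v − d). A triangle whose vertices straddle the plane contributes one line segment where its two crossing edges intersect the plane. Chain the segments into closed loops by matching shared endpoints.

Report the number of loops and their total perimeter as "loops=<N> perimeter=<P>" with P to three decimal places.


loops=1 perimeter=12.300

Straddling triangles (8 of 12):
  (v1,v3,v0) [++-] → (-1.435, -0.783883, -0.4254)–(-1.435, -1.64, -0.4254)  len=0.8561
  (v4,v1,v0) [-+-] → (0.685898, -1.64, -0.4254)–(-1.435, -1.64, -0.4254)  len=2.1209
  (v0,v3,v2) [-+-] → (-1.435, -0.783883, -0.4254)–(-1.435, 1.64, -0.4254)  len=2.4239
  (v5,v1,v4) [++-] → (0.685898, -1.64, -0.4254)–(1.435, -1.64, -0.4254)  len=0.7491
  (v3,v7,v2) [++-] → (-0.685898, 1.64, -0.4254)–(-1.435, 1.64, -0.4254)  len=0.7491
  (v2,v7,v6) [-+-] → (-0.685898, 1.64, -0.4254)–(1.435, 1.64, -0.4254)  len=2.1209
  (v6,v5,v4) [-+-] → (1.435, 0.783883, -0.4254)–(1.435, -1.64, -0.4254)  len=2.4239
  (v7,v5,v6) [++-] → (1.435, 0.783883, -0.4254)–(1.435, 1.64, -0.4254)  len=0.8561

Chained into 1 loop(s):
  loop 1: 8 segments, perimeter = 12.3000
Total perimeter = 12.300


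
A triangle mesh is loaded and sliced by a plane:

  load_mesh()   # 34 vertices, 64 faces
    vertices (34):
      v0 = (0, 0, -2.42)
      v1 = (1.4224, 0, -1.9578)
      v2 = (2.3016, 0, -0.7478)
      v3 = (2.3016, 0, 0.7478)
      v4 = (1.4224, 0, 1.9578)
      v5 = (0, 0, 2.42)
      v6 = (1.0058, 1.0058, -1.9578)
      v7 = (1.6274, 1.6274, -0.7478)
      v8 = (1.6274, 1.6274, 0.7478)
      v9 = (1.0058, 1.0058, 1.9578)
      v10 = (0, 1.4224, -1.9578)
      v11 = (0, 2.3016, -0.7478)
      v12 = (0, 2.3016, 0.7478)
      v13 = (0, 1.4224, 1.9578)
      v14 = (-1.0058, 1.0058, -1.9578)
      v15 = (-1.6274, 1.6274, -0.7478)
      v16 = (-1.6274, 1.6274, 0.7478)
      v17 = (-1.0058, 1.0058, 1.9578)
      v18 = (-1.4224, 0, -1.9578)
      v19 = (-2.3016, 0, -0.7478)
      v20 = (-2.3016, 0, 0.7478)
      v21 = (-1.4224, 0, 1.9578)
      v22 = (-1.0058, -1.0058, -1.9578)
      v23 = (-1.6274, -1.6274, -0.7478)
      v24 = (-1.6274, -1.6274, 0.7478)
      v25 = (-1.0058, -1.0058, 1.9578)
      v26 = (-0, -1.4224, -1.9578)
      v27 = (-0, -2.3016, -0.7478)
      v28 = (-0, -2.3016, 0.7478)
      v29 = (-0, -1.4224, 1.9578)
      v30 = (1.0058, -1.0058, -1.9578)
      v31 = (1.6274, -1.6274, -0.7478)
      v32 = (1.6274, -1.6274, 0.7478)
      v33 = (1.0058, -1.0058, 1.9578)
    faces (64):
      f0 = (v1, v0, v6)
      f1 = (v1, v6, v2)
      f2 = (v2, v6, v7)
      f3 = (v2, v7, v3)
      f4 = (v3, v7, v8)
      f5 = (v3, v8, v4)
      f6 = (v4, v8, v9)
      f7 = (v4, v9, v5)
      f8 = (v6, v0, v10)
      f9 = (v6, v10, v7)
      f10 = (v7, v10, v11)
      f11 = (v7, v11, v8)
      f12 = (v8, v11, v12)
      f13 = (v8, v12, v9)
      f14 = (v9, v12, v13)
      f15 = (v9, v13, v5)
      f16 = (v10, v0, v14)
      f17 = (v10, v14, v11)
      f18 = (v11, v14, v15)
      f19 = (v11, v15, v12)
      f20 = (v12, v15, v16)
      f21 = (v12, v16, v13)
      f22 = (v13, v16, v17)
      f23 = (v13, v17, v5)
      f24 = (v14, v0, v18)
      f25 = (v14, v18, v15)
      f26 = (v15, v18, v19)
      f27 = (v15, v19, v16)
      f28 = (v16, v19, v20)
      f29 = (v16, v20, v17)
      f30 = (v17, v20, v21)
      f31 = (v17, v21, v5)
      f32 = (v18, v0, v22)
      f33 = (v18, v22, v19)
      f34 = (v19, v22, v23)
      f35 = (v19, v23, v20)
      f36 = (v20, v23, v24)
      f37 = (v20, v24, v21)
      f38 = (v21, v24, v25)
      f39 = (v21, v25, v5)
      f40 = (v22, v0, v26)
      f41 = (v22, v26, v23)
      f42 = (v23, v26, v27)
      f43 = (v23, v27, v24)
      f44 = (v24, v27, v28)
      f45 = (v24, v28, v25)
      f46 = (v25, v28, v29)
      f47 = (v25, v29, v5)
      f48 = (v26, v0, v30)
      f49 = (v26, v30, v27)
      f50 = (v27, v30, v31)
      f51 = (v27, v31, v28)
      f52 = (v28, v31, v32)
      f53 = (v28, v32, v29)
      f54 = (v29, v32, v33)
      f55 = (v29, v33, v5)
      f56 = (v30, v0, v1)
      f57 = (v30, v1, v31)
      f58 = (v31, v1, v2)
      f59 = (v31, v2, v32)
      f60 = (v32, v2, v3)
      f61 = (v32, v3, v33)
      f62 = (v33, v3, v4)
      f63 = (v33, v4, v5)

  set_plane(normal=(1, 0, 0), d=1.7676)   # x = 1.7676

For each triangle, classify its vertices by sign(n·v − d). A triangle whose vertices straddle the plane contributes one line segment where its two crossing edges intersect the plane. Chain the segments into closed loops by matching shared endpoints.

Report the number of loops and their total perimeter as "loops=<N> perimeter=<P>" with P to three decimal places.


loops=1 perimeter=8.926

Straddling triangles (10 of 64):
  (v1,v6,v2) [--+] → (1.7676, 0.414491, -1.24644)–(1.7676, 0, -1.48272)  len=0.4771
  (v2,v6,v7) [+--] → (1.7676, 0.414491, -1.24644)–(1.7676, 1.28898, -0.7478)  len=1.0067
  (v2,v7,v3) [+-+] → (1.7676, 1.28898, -0.7478)–(1.7676, 1.28898, -0.43679)  len=0.3110
  (v3,v7,v8) [+--] → (1.7676, 1.28898, -0.43679)–(1.7676, 1.28898, 0.7478)  len=1.1846
  (v3,v8,v4) [+--] → (1.7676, 1.28898, 0.7478)–(1.7676, 0, 1.48272)  len=1.4838
  (v31,v1,v2) [--+] → (1.7676, 0, -1.48272)–(1.7676, -1.28898, -0.7478)  len=1.4838
  (v31,v2,v32) [-+-] → (1.7676, -1.28898, -0.7478)–(1.7676, -1.28898, 0.43679)  len=1.1846
  (v32,v2,v3) [-++] → (1.7676, -1.28898, 0.43679)–(1.7676, -1.28898, 0.7478)  len=0.3110
  (v32,v3,v33) [-+-] → (1.7676, -1.28898, 0.7478)–(1.7676, -0.414491, 1.24644)  len=1.0067
  (v33,v3,v4) [-+-] → (1.7676, -0.414491, 1.24644)–(1.7676, 0, 1.48272)  len=0.4771

Chained into 1 loop(s):
  loop 1: 10 segments, perimeter = 8.9263
Total perimeter = 8.926
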